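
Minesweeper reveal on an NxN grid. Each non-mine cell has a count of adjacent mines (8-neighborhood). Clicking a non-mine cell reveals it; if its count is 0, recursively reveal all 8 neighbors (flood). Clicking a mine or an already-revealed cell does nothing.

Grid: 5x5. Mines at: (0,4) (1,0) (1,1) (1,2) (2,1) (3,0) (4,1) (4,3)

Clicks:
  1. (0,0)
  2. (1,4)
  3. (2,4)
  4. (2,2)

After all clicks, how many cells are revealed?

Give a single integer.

Answer: 8

Derivation:
Click 1 (0,0) count=2: revealed 1 new [(0,0)] -> total=1
Click 2 (1,4) count=1: revealed 1 new [(1,4)] -> total=2
Click 3 (2,4) count=0: revealed 5 new [(1,3) (2,3) (2,4) (3,3) (3,4)] -> total=7
Click 4 (2,2) count=3: revealed 1 new [(2,2)] -> total=8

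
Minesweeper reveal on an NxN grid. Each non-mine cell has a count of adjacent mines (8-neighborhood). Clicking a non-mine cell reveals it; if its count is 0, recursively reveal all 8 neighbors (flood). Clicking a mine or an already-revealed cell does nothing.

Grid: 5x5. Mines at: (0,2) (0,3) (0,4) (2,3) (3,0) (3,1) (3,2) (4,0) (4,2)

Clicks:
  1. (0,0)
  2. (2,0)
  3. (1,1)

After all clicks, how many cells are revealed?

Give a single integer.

Answer: 6

Derivation:
Click 1 (0,0) count=0: revealed 6 new [(0,0) (0,1) (1,0) (1,1) (2,0) (2,1)] -> total=6
Click 2 (2,0) count=2: revealed 0 new [(none)] -> total=6
Click 3 (1,1) count=1: revealed 0 new [(none)] -> total=6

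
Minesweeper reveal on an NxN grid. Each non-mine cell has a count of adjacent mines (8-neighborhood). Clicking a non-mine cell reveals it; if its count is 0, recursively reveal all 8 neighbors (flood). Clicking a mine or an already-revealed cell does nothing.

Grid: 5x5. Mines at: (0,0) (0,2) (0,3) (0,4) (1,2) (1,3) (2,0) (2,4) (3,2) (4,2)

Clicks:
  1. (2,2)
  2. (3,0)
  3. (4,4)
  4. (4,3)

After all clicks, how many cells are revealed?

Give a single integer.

Answer: 6

Derivation:
Click 1 (2,2) count=3: revealed 1 new [(2,2)] -> total=1
Click 2 (3,0) count=1: revealed 1 new [(3,0)] -> total=2
Click 3 (4,4) count=0: revealed 4 new [(3,3) (3,4) (4,3) (4,4)] -> total=6
Click 4 (4,3) count=2: revealed 0 new [(none)] -> total=6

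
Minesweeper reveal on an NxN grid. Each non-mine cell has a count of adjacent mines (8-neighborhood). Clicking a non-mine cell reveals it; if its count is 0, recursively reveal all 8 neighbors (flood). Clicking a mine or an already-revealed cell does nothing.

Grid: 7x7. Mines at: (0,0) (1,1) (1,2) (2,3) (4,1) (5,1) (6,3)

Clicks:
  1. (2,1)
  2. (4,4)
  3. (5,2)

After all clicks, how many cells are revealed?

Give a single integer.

Click 1 (2,1) count=2: revealed 1 new [(2,1)] -> total=1
Click 2 (4,4) count=0: revealed 29 new [(0,3) (0,4) (0,5) (0,6) (1,3) (1,4) (1,5) (1,6) (2,4) (2,5) (2,6) (3,2) (3,3) (3,4) (3,5) (3,6) (4,2) (4,3) (4,4) (4,5) (4,6) (5,2) (5,3) (5,4) (5,5) (5,6) (6,4) (6,5) (6,6)] -> total=30
Click 3 (5,2) count=3: revealed 0 new [(none)] -> total=30

Answer: 30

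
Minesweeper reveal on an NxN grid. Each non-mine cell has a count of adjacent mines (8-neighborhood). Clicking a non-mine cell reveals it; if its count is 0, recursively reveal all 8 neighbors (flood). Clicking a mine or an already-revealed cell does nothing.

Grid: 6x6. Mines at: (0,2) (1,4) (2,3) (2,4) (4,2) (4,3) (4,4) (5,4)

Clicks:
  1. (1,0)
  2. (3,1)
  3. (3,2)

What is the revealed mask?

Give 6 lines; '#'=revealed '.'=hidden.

Click 1 (1,0) count=0: revealed 15 new [(0,0) (0,1) (1,0) (1,1) (1,2) (2,0) (2,1) (2,2) (3,0) (3,1) (3,2) (4,0) (4,1) (5,0) (5,1)] -> total=15
Click 2 (3,1) count=1: revealed 0 new [(none)] -> total=15
Click 3 (3,2) count=3: revealed 0 new [(none)] -> total=15

Answer: ##....
###...
###...
###...
##....
##....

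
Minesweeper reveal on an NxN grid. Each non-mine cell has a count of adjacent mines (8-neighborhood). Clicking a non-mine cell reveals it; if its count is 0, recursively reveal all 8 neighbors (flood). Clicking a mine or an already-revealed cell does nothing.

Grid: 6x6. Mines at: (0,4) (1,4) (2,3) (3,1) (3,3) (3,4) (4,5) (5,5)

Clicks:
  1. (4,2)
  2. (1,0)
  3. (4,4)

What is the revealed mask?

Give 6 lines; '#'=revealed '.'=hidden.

Click 1 (4,2) count=2: revealed 1 new [(4,2)] -> total=1
Click 2 (1,0) count=0: revealed 11 new [(0,0) (0,1) (0,2) (0,3) (1,0) (1,1) (1,2) (1,3) (2,0) (2,1) (2,2)] -> total=12
Click 3 (4,4) count=4: revealed 1 new [(4,4)] -> total=13

Answer: ####..
####..
###...
......
..#.#.
......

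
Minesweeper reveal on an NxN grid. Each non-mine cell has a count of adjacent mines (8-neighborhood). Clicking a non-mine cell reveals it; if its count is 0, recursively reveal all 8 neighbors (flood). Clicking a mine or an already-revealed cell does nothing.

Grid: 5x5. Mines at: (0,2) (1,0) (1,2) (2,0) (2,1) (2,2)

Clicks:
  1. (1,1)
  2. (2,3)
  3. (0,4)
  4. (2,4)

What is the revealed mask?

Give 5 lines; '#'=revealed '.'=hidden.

Answer: ...##
.#.##
...##
#####
#####

Derivation:
Click 1 (1,1) count=6: revealed 1 new [(1,1)] -> total=1
Click 2 (2,3) count=2: revealed 1 new [(2,3)] -> total=2
Click 3 (0,4) count=0: revealed 15 new [(0,3) (0,4) (1,3) (1,4) (2,4) (3,0) (3,1) (3,2) (3,3) (3,4) (4,0) (4,1) (4,2) (4,3) (4,4)] -> total=17
Click 4 (2,4) count=0: revealed 0 new [(none)] -> total=17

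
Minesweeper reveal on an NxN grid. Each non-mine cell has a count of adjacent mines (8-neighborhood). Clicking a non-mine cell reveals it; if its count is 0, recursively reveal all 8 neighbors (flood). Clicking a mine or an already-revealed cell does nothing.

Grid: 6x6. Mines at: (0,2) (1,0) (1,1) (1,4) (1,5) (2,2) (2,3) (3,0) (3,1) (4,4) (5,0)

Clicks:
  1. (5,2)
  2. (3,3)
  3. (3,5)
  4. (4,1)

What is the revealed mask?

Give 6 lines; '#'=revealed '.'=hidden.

Answer: ......
......
......
...#.#
.###..
.###..

Derivation:
Click 1 (5,2) count=0: revealed 6 new [(4,1) (4,2) (4,3) (5,1) (5,2) (5,3)] -> total=6
Click 2 (3,3) count=3: revealed 1 new [(3,3)] -> total=7
Click 3 (3,5) count=1: revealed 1 new [(3,5)] -> total=8
Click 4 (4,1) count=3: revealed 0 new [(none)] -> total=8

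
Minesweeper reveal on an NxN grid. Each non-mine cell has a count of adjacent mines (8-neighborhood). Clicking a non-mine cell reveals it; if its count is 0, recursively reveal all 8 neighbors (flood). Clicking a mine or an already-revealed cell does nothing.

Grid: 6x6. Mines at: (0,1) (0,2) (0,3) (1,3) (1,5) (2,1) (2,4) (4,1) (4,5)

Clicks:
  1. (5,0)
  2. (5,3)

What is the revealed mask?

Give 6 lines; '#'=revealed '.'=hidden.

Click 1 (5,0) count=1: revealed 1 new [(5,0)] -> total=1
Click 2 (5,3) count=0: revealed 9 new [(3,2) (3,3) (3,4) (4,2) (4,3) (4,4) (5,2) (5,3) (5,4)] -> total=10

Answer: ......
......
......
..###.
..###.
#.###.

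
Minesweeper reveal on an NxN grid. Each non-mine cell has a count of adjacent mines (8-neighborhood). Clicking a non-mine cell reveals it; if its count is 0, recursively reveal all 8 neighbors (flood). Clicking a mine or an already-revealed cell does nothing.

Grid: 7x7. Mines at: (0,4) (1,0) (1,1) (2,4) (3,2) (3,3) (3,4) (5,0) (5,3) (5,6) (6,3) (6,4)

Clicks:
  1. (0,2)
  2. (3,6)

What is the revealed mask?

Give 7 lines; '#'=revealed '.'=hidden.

Answer: ..#..##
.....##
.....##
.....##
.....##
.......
.......

Derivation:
Click 1 (0,2) count=1: revealed 1 new [(0,2)] -> total=1
Click 2 (3,6) count=0: revealed 10 new [(0,5) (0,6) (1,5) (1,6) (2,5) (2,6) (3,5) (3,6) (4,5) (4,6)] -> total=11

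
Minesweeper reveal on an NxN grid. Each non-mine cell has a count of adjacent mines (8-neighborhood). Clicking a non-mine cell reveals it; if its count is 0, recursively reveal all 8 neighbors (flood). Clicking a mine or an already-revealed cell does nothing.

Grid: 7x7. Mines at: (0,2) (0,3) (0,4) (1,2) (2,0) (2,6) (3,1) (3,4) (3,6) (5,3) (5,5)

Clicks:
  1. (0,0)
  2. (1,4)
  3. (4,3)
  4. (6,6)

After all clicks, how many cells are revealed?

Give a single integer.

Click 1 (0,0) count=0: revealed 4 new [(0,0) (0,1) (1,0) (1,1)] -> total=4
Click 2 (1,4) count=2: revealed 1 new [(1,4)] -> total=5
Click 3 (4,3) count=2: revealed 1 new [(4,3)] -> total=6
Click 4 (6,6) count=1: revealed 1 new [(6,6)] -> total=7

Answer: 7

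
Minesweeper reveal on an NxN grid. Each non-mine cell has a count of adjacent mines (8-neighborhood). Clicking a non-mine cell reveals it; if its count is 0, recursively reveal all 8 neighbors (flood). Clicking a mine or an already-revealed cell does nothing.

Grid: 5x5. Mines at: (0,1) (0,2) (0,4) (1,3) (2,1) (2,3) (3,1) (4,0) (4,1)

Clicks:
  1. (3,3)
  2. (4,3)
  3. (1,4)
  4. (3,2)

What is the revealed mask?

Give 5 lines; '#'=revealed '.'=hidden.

Answer: .....
....#
.....
..###
..###

Derivation:
Click 1 (3,3) count=1: revealed 1 new [(3,3)] -> total=1
Click 2 (4,3) count=0: revealed 5 new [(3,2) (3,4) (4,2) (4,3) (4,4)] -> total=6
Click 3 (1,4) count=3: revealed 1 new [(1,4)] -> total=7
Click 4 (3,2) count=4: revealed 0 new [(none)] -> total=7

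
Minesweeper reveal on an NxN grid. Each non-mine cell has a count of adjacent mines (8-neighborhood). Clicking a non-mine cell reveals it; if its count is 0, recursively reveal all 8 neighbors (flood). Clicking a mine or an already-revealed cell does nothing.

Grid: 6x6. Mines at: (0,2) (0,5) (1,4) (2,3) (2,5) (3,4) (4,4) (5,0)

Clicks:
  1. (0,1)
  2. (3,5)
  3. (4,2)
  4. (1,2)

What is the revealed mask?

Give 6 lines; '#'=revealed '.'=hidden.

Click 1 (0,1) count=1: revealed 1 new [(0,1)] -> total=1
Click 2 (3,5) count=3: revealed 1 new [(3,5)] -> total=2
Click 3 (4,2) count=0: revealed 18 new [(0,0) (1,0) (1,1) (1,2) (2,0) (2,1) (2,2) (3,0) (3,1) (3,2) (3,3) (4,0) (4,1) (4,2) (4,3) (5,1) (5,2) (5,3)] -> total=20
Click 4 (1,2) count=2: revealed 0 new [(none)] -> total=20

Answer: ##....
###...
###...
####.#
####..
.###..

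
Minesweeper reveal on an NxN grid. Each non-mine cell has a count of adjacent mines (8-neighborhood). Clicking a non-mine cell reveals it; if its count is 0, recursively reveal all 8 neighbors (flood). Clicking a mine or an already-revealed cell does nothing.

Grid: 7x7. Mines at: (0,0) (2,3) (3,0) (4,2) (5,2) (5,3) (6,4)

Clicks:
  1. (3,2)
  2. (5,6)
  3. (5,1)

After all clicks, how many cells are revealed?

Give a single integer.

Click 1 (3,2) count=2: revealed 1 new [(3,2)] -> total=1
Click 2 (5,6) count=0: revealed 26 new [(0,1) (0,2) (0,3) (0,4) (0,5) (0,6) (1,1) (1,2) (1,3) (1,4) (1,5) (1,6) (2,4) (2,5) (2,6) (3,4) (3,5) (3,6) (4,4) (4,5) (4,6) (5,4) (5,5) (5,6) (6,5) (6,6)] -> total=27
Click 3 (5,1) count=2: revealed 1 new [(5,1)] -> total=28

Answer: 28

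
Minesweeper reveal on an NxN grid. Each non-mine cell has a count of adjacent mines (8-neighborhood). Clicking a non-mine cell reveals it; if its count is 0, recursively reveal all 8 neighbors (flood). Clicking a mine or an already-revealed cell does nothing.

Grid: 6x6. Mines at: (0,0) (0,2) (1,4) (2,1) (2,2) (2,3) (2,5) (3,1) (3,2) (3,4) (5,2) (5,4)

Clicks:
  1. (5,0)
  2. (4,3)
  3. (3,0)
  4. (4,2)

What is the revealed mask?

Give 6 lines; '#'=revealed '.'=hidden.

Click 1 (5,0) count=0: revealed 4 new [(4,0) (4,1) (5,0) (5,1)] -> total=4
Click 2 (4,3) count=4: revealed 1 new [(4,3)] -> total=5
Click 3 (3,0) count=2: revealed 1 new [(3,0)] -> total=6
Click 4 (4,2) count=3: revealed 1 new [(4,2)] -> total=7

Answer: ......
......
......
#.....
####..
##....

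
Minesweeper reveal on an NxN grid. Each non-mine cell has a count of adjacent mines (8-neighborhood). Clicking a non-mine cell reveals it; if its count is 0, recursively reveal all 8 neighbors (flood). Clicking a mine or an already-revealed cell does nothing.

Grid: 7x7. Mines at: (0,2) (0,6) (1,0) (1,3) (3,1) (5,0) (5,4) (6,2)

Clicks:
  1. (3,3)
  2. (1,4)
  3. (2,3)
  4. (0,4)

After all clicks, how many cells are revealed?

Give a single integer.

Answer: 23

Derivation:
Click 1 (3,3) count=0: revealed 22 new [(1,4) (1,5) (1,6) (2,2) (2,3) (2,4) (2,5) (2,6) (3,2) (3,3) (3,4) (3,5) (3,6) (4,2) (4,3) (4,4) (4,5) (4,6) (5,5) (5,6) (6,5) (6,6)] -> total=22
Click 2 (1,4) count=1: revealed 0 new [(none)] -> total=22
Click 3 (2,3) count=1: revealed 0 new [(none)] -> total=22
Click 4 (0,4) count=1: revealed 1 new [(0,4)] -> total=23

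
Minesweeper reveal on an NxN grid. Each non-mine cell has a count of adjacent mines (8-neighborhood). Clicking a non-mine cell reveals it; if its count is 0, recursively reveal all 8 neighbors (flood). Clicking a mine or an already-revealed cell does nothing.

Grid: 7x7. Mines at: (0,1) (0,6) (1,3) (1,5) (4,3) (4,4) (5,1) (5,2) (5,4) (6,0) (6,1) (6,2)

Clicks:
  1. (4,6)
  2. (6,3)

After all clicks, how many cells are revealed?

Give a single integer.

Click 1 (4,6) count=0: revealed 10 new [(2,5) (2,6) (3,5) (3,6) (4,5) (4,6) (5,5) (5,6) (6,5) (6,6)] -> total=10
Click 2 (6,3) count=3: revealed 1 new [(6,3)] -> total=11

Answer: 11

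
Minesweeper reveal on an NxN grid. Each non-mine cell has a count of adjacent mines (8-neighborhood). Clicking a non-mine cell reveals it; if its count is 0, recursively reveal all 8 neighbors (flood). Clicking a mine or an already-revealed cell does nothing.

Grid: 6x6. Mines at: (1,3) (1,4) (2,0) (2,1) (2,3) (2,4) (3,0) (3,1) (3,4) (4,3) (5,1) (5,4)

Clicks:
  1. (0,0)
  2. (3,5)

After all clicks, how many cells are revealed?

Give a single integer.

Answer: 7

Derivation:
Click 1 (0,0) count=0: revealed 6 new [(0,0) (0,1) (0,2) (1,0) (1,1) (1,2)] -> total=6
Click 2 (3,5) count=2: revealed 1 new [(3,5)] -> total=7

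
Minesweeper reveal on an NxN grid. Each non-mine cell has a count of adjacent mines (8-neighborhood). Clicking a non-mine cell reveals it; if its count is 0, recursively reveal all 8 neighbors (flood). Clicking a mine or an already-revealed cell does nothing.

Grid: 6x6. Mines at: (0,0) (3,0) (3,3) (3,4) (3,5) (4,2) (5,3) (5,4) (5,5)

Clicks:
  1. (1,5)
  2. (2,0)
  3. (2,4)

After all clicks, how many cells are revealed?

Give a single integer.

Click 1 (1,5) count=0: revealed 15 new [(0,1) (0,2) (0,3) (0,4) (0,5) (1,1) (1,2) (1,3) (1,4) (1,5) (2,1) (2,2) (2,3) (2,4) (2,5)] -> total=15
Click 2 (2,0) count=1: revealed 1 new [(2,0)] -> total=16
Click 3 (2,4) count=3: revealed 0 new [(none)] -> total=16

Answer: 16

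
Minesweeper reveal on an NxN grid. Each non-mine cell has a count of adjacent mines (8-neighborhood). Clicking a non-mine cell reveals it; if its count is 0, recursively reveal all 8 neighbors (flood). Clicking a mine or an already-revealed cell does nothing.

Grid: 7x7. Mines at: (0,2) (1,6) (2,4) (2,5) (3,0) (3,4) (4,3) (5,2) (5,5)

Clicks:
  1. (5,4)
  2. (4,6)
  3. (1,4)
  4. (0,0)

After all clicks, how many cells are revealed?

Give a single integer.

Click 1 (5,4) count=2: revealed 1 new [(5,4)] -> total=1
Click 2 (4,6) count=1: revealed 1 new [(4,6)] -> total=2
Click 3 (1,4) count=2: revealed 1 new [(1,4)] -> total=3
Click 4 (0,0) count=0: revealed 6 new [(0,0) (0,1) (1,0) (1,1) (2,0) (2,1)] -> total=9

Answer: 9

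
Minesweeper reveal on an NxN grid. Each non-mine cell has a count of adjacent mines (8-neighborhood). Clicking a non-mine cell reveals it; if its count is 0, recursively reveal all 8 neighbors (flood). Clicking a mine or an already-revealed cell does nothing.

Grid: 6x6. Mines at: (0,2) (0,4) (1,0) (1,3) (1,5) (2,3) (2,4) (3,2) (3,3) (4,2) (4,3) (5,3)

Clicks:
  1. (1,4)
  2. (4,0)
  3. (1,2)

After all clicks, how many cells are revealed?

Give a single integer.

Click 1 (1,4) count=5: revealed 1 new [(1,4)] -> total=1
Click 2 (4,0) count=0: revealed 8 new [(2,0) (2,1) (3,0) (3,1) (4,0) (4,1) (5,0) (5,1)] -> total=9
Click 3 (1,2) count=3: revealed 1 new [(1,2)] -> total=10

Answer: 10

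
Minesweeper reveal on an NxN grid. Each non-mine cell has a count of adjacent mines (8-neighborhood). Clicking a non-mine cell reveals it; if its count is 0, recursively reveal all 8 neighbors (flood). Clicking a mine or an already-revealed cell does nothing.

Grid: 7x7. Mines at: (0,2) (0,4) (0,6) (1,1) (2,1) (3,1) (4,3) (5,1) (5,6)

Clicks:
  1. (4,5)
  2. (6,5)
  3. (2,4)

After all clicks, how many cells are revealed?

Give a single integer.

Answer: 19

Derivation:
Click 1 (4,5) count=1: revealed 1 new [(4,5)] -> total=1
Click 2 (6,5) count=1: revealed 1 new [(6,5)] -> total=2
Click 3 (2,4) count=0: revealed 17 new [(1,2) (1,3) (1,4) (1,5) (1,6) (2,2) (2,3) (2,4) (2,5) (2,6) (3,2) (3,3) (3,4) (3,5) (3,6) (4,4) (4,6)] -> total=19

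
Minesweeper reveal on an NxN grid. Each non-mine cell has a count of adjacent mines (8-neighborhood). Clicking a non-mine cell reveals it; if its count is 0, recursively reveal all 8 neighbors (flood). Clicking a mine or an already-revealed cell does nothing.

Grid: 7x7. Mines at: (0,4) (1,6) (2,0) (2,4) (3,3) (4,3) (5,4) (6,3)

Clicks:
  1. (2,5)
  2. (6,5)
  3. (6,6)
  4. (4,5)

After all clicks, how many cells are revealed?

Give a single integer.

Answer: 10

Derivation:
Click 1 (2,5) count=2: revealed 1 new [(2,5)] -> total=1
Click 2 (6,5) count=1: revealed 1 new [(6,5)] -> total=2
Click 3 (6,6) count=0: revealed 8 new [(2,6) (3,5) (3,6) (4,5) (4,6) (5,5) (5,6) (6,6)] -> total=10
Click 4 (4,5) count=1: revealed 0 new [(none)] -> total=10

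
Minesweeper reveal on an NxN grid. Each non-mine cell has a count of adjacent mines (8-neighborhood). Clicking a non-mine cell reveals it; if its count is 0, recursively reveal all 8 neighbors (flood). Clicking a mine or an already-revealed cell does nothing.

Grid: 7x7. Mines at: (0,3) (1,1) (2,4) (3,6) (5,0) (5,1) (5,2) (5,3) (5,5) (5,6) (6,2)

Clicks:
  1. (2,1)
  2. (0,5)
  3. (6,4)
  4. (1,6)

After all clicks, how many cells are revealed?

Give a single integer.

Answer: 10

Derivation:
Click 1 (2,1) count=1: revealed 1 new [(2,1)] -> total=1
Click 2 (0,5) count=0: revealed 8 new [(0,4) (0,5) (0,6) (1,4) (1,5) (1,6) (2,5) (2,6)] -> total=9
Click 3 (6,4) count=2: revealed 1 new [(6,4)] -> total=10
Click 4 (1,6) count=0: revealed 0 new [(none)] -> total=10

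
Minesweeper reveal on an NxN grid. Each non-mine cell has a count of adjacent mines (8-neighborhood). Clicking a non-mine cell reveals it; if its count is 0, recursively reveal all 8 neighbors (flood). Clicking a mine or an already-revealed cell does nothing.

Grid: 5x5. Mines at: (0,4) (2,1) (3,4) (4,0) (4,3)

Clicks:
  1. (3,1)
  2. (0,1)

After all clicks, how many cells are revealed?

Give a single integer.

Answer: 9

Derivation:
Click 1 (3,1) count=2: revealed 1 new [(3,1)] -> total=1
Click 2 (0,1) count=0: revealed 8 new [(0,0) (0,1) (0,2) (0,3) (1,0) (1,1) (1,2) (1,3)] -> total=9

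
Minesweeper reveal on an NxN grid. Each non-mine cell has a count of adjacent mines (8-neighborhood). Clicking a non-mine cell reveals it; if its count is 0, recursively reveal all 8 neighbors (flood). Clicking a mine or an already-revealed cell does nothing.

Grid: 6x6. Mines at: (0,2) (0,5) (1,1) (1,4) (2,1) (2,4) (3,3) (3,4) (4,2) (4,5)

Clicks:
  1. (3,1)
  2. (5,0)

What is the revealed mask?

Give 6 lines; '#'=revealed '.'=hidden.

Answer: ......
......
......
##....
##....
##....

Derivation:
Click 1 (3,1) count=2: revealed 1 new [(3,1)] -> total=1
Click 2 (5,0) count=0: revealed 5 new [(3,0) (4,0) (4,1) (5,0) (5,1)] -> total=6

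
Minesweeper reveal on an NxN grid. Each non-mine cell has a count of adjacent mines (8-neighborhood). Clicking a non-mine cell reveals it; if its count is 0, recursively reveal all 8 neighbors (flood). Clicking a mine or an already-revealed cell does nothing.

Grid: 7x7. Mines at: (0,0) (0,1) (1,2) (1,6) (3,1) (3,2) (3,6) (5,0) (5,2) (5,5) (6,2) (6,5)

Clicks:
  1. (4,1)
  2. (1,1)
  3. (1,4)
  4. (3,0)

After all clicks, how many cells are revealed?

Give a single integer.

Answer: 18

Derivation:
Click 1 (4,1) count=4: revealed 1 new [(4,1)] -> total=1
Click 2 (1,1) count=3: revealed 1 new [(1,1)] -> total=2
Click 3 (1,4) count=0: revealed 15 new [(0,3) (0,4) (0,5) (1,3) (1,4) (1,5) (2,3) (2,4) (2,5) (3,3) (3,4) (3,5) (4,3) (4,4) (4,5)] -> total=17
Click 4 (3,0) count=1: revealed 1 new [(3,0)] -> total=18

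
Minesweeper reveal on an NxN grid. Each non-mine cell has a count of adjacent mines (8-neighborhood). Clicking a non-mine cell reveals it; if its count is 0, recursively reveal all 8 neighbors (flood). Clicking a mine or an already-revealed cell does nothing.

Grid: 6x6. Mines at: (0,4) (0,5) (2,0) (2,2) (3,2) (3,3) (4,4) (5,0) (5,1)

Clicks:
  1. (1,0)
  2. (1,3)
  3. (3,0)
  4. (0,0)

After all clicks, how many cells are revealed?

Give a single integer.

Click 1 (1,0) count=1: revealed 1 new [(1,0)] -> total=1
Click 2 (1,3) count=2: revealed 1 new [(1,3)] -> total=2
Click 3 (3,0) count=1: revealed 1 new [(3,0)] -> total=3
Click 4 (0,0) count=0: revealed 6 new [(0,0) (0,1) (0,2) (0,3) (1,1) (1,2)] -> total=9

Answer: 9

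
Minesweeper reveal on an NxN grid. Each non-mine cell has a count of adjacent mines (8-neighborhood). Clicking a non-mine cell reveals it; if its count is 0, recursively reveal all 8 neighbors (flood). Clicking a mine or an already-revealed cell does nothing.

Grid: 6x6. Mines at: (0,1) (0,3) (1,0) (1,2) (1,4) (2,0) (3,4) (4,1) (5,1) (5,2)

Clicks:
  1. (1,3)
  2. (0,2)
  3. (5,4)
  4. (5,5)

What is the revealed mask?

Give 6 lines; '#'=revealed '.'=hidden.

Answer: ..#...
...#..
......
......
...###
...###

Derivation:
Click 1 (1,3) count=3: revealed 1 new [(1,3)] -> total=1
Click 2 (0,2) count=3: revealed 1 new [(0,2)] -> total=2
Click 3 (5,4) count=0: revealed 6 new [(4,3) (4,4) (4,5) (5,3) (5,4) (5,5)] -> total=8
Click 4 (5,5) count=0: revealed 0 new [(none)] -> total=8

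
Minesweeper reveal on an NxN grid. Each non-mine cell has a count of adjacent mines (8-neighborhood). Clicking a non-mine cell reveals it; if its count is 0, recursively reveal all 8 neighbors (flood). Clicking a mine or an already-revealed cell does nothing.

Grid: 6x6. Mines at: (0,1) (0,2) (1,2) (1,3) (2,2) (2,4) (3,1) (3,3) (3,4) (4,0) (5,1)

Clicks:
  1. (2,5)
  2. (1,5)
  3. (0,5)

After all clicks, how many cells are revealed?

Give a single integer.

Answer: 5

Derivation:
Click 1 (2,5) count=2: revealed 1 new [(2,5)] -> total=1
Click 2 (1,5) count=1: revealed 1 new [(1,5)] -> total=2
Click 3 (0,5) count=0: revealed 3 new [(0,4) (0,5) (1,4)] -> total=5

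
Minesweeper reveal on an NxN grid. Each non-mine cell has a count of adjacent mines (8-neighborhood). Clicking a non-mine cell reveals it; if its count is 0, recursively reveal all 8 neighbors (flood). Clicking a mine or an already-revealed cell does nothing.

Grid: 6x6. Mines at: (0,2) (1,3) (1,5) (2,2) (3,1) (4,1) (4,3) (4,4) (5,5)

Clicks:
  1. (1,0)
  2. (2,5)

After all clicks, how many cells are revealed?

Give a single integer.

Click 1 (1,0) count=0: revealed 6 new [(0,0) (0,1) (1,0) (1,1) (2,0) (2,1)] -> total=6
Click 2 (2,5) count=1: revealed 1 new [(2,5)] -> total=7

Answer: 7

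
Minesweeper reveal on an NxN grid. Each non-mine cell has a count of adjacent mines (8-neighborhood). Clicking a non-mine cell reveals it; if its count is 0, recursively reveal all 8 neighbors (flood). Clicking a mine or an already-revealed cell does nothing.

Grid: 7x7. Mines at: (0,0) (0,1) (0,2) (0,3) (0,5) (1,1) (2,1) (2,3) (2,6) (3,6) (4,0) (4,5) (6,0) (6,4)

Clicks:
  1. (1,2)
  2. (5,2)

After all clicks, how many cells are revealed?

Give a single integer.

Answer: 16

Derivation:
Click 1 (1,2) count=6: revealed 1 new [(1,2)] -> total=1
Click 2 (5,2) count=0: revealed 15 new [(3,1) (3,2) (3,3) (3,4) (4,1) (4,2) (4,3) (4,4) (5,1) (5,2) (5,3) (5,4) (6,1) (6,2) (6,3)] -> total=16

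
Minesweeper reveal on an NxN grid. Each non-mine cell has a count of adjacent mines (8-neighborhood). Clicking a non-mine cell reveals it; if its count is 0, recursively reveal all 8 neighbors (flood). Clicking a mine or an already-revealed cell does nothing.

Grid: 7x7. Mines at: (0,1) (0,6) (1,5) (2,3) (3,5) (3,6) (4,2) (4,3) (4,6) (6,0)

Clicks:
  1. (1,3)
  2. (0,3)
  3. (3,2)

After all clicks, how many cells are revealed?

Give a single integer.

Click 1 (1,3) count=1: revealed 1 new [(1,3)] -> total=1
Click 2 (0,3) count=0: revealed 5 new [(0,2) (0,3) (0,4) (1,2) (1,4)] -> total=6
Click 3 (3,2) count=3: revealed 1 new [(3,2)] -> total=7

Answer: 7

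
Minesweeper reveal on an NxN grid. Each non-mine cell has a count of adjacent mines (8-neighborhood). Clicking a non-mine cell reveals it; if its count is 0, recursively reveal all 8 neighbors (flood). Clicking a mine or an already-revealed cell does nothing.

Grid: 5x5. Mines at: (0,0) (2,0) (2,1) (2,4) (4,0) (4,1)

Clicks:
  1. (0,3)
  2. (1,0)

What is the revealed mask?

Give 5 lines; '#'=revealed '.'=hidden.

Answer: .####
#####
.....
.....
.....

Derivation:
Click 1 (0,3) count=0: revealed 8 new [(0,1) (0,2) (0,3) (0,4) (1,1) (1,2) (1,3) (1,4)] -> total=8
Click 2 (1,0) count=3: revealed 1 new [(1,0)] -> total=9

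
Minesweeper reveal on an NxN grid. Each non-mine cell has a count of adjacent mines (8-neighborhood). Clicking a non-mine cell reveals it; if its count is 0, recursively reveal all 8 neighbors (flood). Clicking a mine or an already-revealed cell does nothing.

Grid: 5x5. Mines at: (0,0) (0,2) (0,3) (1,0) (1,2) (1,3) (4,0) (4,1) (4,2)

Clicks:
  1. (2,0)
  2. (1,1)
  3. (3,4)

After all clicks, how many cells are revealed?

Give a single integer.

Answer: 8

Derivation:
Click 1 (2,0) count=1: revealed 1 new [(2,0)] -> total=1
Click 2 (1,1) count=4: revealed 1 new [(1,1)] -> total=2
Click 3 (3,4) count=0: revealed 6 new [(2,3) (2,4) (3,3) (3,4) (4,3) (4,4)] -> total=8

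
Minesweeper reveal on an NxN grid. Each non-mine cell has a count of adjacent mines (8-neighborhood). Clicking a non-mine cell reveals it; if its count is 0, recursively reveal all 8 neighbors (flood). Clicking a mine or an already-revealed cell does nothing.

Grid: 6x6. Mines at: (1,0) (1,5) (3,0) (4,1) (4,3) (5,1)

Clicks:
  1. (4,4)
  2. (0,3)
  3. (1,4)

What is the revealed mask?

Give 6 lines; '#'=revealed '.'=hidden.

Answer: .####.
.####.
.####.
.####.
....#.
......

Derivation:
Click 1 (4,4) count=1: revealed 1 new [(4,4)] -> total=1
Click 2 (0,3) count=0: revealed 16 new [(0,1) (0,2) (0,3) (0,4) (1,1) (1,2) (1,3) (1,4) (2,1) (2,2) (2,3) (2,4) (3,1) (3,2) (3,3) (3,4)] -> total=17
Click 3 (1,4) count=1: revealed 0 new [(none)] -> total=17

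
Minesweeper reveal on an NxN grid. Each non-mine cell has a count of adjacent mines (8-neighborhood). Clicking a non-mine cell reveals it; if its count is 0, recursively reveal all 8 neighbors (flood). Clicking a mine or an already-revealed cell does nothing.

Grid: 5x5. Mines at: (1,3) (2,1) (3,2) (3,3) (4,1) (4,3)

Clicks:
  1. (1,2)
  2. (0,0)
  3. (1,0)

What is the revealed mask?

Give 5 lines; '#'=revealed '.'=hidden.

Click 1 (1,2) count=2: revealed 1 new [(1,2)] -> total=1
Click 2 (0,0) count=0: revealed 5 new [(0,0) (0,1) (0,2) (1,0) (1,1)] -> total=6
Click 3 (1,0) count=1: revealed 0 new [(none)] -> total=6

Answer: ###..
###..
.....
.....
.....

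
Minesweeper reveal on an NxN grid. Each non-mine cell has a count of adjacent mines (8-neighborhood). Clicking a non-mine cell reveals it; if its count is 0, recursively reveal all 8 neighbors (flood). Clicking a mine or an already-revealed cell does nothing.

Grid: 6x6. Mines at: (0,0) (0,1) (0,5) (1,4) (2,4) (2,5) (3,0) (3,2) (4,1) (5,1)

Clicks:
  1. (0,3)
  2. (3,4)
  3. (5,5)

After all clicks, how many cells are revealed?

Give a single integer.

Click 1 (0,3) count=1: revealed 1 new [(0,3)] -> total=1
Click 2 (3,4) count=2: revealed 1 new [(3,4)] -> total=2
Click 3 (5,5) count=0: revealed 10 new [(3,3) (3,5) (4,2) (4,3) (4,4) (4,5) (5,2) (5,3) (5,4) (5,5)] -> total=12

Answer: 12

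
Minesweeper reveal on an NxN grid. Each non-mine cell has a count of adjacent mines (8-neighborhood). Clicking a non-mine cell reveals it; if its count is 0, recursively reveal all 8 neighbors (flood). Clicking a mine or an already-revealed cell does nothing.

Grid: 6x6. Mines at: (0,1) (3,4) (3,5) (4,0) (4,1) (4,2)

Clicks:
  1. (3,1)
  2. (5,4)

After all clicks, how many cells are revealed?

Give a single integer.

Answer: 7

Derivation:
Click 1 (3,1) count=3: revealed 1 new [(3,1)] -> total=1
Click 2 (5,4) count=0: revealed 6 new [(4,3) (4,4) (4,5) (5,3) (5,4) (5,5)] -> total=7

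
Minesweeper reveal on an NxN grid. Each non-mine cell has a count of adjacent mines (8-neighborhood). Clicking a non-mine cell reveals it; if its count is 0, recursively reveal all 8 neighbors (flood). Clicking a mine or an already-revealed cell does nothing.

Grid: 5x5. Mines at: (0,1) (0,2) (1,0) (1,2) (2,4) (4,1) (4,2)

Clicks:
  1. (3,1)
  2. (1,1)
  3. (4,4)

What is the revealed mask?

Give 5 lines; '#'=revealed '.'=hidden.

Answer: .....
.#...
.....
.#.##
...##

Derivation:
Click 1 (3,1) count=2: revealed 1 new [(3,1)] -> total=1
Click 2 (1,1) count=4: revealed 1 new [(1,1)] -> total=2
Click 3 (4,4) count=0: revealed 4 new [(3,3) (3,4) (4,3) (4,4)] -> total=6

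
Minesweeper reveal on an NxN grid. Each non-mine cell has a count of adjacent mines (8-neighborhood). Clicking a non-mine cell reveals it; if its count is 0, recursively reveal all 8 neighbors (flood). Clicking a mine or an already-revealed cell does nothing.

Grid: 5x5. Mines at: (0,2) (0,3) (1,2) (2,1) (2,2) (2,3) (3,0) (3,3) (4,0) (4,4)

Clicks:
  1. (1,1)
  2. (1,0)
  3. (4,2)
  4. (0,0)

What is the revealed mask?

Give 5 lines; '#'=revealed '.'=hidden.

Click 1 (1,1) count=4: revealed 1 new [(1,1)] -> total=1
Click 2 (1,0) count=1: revealed 1 new [(1,0)] -> total=2
Click 3 (4,2) count=1: revealed 1 new [(4,2)] -> total=3
Click 4 (0,0) count=0: revealed 2 new [(0,0) (0,1)] -> total=5

Answer: ##...
##...
.....
.....
..#..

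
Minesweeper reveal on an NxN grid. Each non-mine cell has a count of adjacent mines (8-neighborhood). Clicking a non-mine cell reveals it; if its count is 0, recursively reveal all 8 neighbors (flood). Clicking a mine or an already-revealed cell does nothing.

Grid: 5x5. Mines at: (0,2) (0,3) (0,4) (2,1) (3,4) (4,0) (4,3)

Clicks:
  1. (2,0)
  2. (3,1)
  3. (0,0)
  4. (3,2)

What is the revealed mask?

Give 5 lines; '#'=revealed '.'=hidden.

Answer: ##...
##...
#....
.##..
.....

Derivation:
Click 1 (2,0) count=1: revealed 1 new [(2,0)] -> total=1
Click 2 (3,1) count=2: revealed 1 new [(3,1)] -> total=2
Click 3 (0,0) count=0: revealed 4 new [(0,0) (0,1) (1,0) (1,1)] -> total=6
Click 4 (3,2) count=2: revealed 1 new [(3,2)] -> total=7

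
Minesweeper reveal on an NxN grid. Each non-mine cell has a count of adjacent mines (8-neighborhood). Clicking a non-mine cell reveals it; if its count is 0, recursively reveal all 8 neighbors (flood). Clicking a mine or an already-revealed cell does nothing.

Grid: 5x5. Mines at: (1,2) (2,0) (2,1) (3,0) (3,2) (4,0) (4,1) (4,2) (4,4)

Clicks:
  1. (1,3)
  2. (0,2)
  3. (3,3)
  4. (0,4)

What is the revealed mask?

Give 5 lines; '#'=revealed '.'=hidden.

Click 1 (1,3) count=1: revealed 1 new [(1,3)] -> total=1
Click 2 (0,2) count=1: revealed 1 new [(0,2)] -> total=2
Click 3 (3,3) count=3: revealed 1 new [(3,3)] -> total=3
Click 4 (0,4) count=0: revealed 6 new [(0,3) (0,4) (1,4) (2,3) (2,4) (3,4)] -> total=9

Answer: ..###
...##
...##
...##
.....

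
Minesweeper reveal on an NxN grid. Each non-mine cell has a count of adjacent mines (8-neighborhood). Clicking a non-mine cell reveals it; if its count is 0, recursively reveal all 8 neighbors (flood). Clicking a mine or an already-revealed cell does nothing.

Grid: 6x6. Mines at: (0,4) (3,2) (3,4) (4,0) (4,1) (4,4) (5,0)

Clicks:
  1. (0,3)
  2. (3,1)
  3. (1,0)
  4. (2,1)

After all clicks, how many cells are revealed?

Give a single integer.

Answer: 14

Derivation:
Click 1 (0,3) count=1: revealed 1 new [(0,3)] -> total=1
Click 2 (3,1) count=3: revealed 1 new [(3,1)] -> total=2
Click 3 (1,0) count=0: revealed 12 new [(0,0) (0,1) (0,2) (1,0) (1,1) (1,2) (1,3) (2,0) (2,1) (2,2) (2,3) (3,0)] -> total=14
Click 4 (2,1) count=1: revealed 0 new [(none)] -> total=14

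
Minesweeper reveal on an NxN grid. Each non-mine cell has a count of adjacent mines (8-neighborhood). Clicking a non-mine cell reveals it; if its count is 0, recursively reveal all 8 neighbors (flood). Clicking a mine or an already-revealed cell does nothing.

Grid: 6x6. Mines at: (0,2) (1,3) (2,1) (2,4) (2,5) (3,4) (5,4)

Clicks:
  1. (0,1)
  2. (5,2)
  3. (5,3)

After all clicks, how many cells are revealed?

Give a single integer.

Click 1 (0,1) count=1: revealed 1 new [(0,1)] -> total=1
Click 2 (5,2) count=0: revealed 12 new [(3,0) (3,1) (3,2) (3,3) (4,0) (4,1) (4,2) (4,3) (5,0) (5,1) (5,2) (5,3)] -> total=13
Click 3 (5,3) count=1: revealed 0 new [(none)] -> total=13

Answer: 13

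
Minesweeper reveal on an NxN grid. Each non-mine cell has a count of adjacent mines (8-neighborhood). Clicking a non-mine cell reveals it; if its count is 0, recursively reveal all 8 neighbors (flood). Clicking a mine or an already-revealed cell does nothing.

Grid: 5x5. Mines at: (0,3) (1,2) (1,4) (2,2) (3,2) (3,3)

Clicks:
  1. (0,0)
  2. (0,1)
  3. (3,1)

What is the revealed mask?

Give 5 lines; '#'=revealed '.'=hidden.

Click 1 (0,0) count=0: revealed 10 new [(0,0) (0,1) (1,0) (1,1) (2,0) (2,1) (3,0) (3,1) (4,0) (4,1)] -> total=10
Click 2 (0,1) count=1: revealed 0 new [(none)] -> total=10
Click 3 (3,1) count=2: revealed 0 new [(none)] -> total=10

Answer: ##...
##...
##...
##...
##...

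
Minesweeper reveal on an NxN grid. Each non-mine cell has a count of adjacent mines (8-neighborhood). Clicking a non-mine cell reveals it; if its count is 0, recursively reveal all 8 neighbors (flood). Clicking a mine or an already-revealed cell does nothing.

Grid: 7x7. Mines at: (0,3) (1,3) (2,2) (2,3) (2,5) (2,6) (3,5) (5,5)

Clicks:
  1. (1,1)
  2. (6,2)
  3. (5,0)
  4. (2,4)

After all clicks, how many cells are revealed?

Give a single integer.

Click 1 (1,1) count=1: revealed 1 new [(1,1)] -> total=1
Click 2 (6,2) count=0: revealed 27 new [(0,0) (0,1) (0,2) (1,0) (1,2) (2,0) (2,1) (3,0) (3,1) (3,2) (3,3) (3,4) (4,0) (4,1) (4,2) (4,3) (4,4) (5,0) (5,1) (5,2) (5,3) (5,4) (6,0) (6,1) (6,2) (6,3) (6,4)] -> total=28
Click 3 (5,0) count=0: revealed 0 new [(none)] -> total=28
Click 4 (2,4) count=4: revealed 1 new [(2,4)] -> total=29

Answer: 29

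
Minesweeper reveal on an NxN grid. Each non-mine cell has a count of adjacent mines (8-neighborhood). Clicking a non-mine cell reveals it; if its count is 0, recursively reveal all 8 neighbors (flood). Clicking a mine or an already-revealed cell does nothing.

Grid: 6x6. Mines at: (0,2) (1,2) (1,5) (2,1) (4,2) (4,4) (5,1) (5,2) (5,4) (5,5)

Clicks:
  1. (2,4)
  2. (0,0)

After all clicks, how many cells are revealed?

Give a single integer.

Click 1 (2,4) count=1: revealed 1 new [(2,4)] -> total=1
Click 2 (0,0) count=0: revealed 4 new [(0,0) (0,1) (1,0) (1,1)] -> total=5

Answer: 5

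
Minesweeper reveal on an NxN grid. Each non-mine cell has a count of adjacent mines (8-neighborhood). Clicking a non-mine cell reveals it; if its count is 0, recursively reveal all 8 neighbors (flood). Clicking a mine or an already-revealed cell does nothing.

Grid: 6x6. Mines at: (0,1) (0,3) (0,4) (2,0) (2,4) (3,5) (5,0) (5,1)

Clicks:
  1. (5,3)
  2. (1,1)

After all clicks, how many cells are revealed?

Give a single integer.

Click 1 (5,3) count=0: revealed 19 new [(1,1) (1,2) (1,3) (2,1) (2,2) (2,3) (3,1) (3,2) (3,3) (3,4) (4,1) (4,2) (4,3) (4,4) (4,5) (5,2) (5,3) (5,4) (5,5)] -> total=19
Click 2 (1,1) count=2: revealed 0 new [(none)] -> total=19

Answer: 19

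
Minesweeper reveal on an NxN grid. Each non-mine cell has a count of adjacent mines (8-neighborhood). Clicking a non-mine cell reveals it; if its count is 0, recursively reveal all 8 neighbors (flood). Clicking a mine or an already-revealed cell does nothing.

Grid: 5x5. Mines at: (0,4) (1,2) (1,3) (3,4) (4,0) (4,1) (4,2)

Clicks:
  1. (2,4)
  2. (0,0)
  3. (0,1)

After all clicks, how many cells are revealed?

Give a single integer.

Answer: 9

Derivation:
Click 1 (2,4) count=2: revealed 1 new [(2,4)] -> total=1
Click 2 (0,0) count=0: revealed 8 new [(0,0) (0,1) (1,0) (1,1) (2,0) (2,1) (3,0) (3,1)] -> total=9
Click 3 (0,1) count=1: revealed 0 new [(none)] -> total=9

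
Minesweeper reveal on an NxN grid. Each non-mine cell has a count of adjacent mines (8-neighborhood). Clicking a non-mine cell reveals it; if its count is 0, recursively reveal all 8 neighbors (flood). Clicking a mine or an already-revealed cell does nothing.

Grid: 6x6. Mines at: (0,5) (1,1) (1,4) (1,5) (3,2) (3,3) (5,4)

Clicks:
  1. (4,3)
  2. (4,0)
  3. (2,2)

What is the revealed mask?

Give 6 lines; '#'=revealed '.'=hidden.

Click 1 (4,3) count=3: revealed 1 new [(4,3)] -> total=1
Click 2 (4,0) count=0: revealed 11 new [(2,0) (2,1) (3,0) (3,1) (4,0) (4,1) (4,2) (5,0) (5,1) (5,2) (5,3)] -> total=12
Click 3 (2,2) count=3: revealed 1 new [(2,2)] -> total=13

Answer: ......
......
###...
##....
####..
####..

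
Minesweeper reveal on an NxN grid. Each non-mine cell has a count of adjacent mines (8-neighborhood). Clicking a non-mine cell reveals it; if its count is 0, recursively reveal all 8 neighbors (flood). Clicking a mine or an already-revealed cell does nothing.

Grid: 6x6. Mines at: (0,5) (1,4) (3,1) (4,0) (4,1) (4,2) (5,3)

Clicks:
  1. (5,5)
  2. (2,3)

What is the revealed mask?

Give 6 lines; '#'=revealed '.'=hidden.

Click 1 (5,5) count=0: revealed 11 new [(2,3) (2,4) (2,5) (3,3) (3,4) (3,5) (4,3) (4,4) (4,5) (5,4) (5,5)] -> total=11
Click 2 (2,3) count=1: revealed 0 new [(none)] -> total=11

Answer: ......
......
...###
...###
...###
....##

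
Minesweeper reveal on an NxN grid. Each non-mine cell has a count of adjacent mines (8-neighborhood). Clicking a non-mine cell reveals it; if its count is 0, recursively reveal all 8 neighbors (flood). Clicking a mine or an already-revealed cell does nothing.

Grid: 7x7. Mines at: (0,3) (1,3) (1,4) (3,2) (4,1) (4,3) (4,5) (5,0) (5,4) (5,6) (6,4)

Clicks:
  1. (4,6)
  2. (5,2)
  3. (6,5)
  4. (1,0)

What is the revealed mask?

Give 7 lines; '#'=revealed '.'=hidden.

Click 1 (4,6) count=2: revealed 1 new [(4,6)] -> total=1
Click 2 (5,2) count=2: revealed 1 new [(5,2)] -> total=2
Click 3 (6,5) count=3: revealed 1 new [(6,5)] -> total=3
Click 4 (1,0) count=0: revealed 11 new [(0,0) (0,1) (0,2) (1,0) (1,1) (1,2) (2,0) (2,1) (2,2) (3,0) (3,1)] -> total=14

Answer: ###....
###....
###....
##.....
......#
..#....
.....#.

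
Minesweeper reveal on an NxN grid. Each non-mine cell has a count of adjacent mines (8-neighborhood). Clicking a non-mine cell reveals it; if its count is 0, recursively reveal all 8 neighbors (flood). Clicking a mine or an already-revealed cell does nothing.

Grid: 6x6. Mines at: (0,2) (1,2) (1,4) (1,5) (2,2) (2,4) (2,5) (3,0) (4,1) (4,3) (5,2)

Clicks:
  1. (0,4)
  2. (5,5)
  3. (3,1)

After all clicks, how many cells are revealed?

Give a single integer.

Answer: 8

Derivation:
Click 1 (0,4) count=2: revealed 1 new [(0,4)] -> total=1
Click 2 (5,5) count=0: revealed 6 new [(3,4) (3,5) (4,4) (4,5) (5,4) (5,5)] -> total=7
Click 3 (3,1) count=3: revealed 1 new [(3,1)] -> total=8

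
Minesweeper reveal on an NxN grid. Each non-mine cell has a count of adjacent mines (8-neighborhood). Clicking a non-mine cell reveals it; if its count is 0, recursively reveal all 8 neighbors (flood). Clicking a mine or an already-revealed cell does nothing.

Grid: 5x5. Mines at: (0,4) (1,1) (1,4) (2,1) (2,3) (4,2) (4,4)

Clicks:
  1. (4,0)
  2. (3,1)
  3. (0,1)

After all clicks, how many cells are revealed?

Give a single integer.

Click 1 (4,0) count=0: revealed 4 new [(3,0) (3,1) (4,0) (4,1)] -> total=4
Click 2 (3,1) count=2: revealed 0 new [(none)] -> total=4
Click 3 (0,1) count=1: revealed 1 new [(0,1)] -> total=5

Answer: 5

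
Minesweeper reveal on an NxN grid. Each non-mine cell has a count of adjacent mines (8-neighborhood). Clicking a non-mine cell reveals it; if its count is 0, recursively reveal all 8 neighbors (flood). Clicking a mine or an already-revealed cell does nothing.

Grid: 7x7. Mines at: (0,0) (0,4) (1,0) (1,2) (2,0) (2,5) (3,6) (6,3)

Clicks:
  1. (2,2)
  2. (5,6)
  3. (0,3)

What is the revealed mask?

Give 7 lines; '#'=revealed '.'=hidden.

Answer: ...#...
.......
.####..
######.
#######
#######
###.###

Derivation:
Click 1 (2,2) count=1: revealed 1 new [(2,2)] -> total=1
Click 2 (5,6) count=0: revealed 29 new [(2,1) (2,3) (2,4) (3,0) (3,1) (3,2) (3,3) (3,4) (3,5) (4,0) (4,1) (4,2) (4,3) (4,4) (4,5) (4,6) (5,0) (5,1) (5,2) (5,3) (5,4) (5,5) (5,6) (6,0) (6,1) (6,2) (6,4) (6,5) (6,6)] -> total=30
Click 3 (0,3) count=2: revealed 1 new [(0,3)] -> total=31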